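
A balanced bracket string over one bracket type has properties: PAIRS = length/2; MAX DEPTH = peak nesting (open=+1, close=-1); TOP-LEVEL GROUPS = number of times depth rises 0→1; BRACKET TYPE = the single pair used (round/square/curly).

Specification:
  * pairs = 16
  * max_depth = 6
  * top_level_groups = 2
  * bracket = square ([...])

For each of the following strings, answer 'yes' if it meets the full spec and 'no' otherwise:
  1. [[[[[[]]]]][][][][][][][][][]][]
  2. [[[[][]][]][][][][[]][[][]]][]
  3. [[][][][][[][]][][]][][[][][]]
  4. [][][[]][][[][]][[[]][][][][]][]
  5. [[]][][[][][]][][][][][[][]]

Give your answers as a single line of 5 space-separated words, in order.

String 1 '[[[[[[]]]]][][][][][][][][][]][]': depth seq [1 2 3 4 5 6 5 4 3 2 1 2 1 2 1 2 1 2 1 2 1 2 1 2 1 2 1 2 1 0 1 0]
  -> pairs=16 depth=6 groups=2 -> yes
String 2 '[[[[][]][]][][][][[]][[][]]][]': depth seq [1 2 3 4 3 4 3 2 3 2 1 2 1 2 1 2 1 2 3 2 1 2 3 2 3 2 1 0 1 0]
  -> pairs=15 depth=4 groups=2 -> no
String 3 '[[][][][][[][]][][]][][[][][]]': depth seq [1 2 1 2 1 2 1 2 1 2 3 2 3 2 1 2 1 2 1 0 1 0 1 2 1 2 1 2 1 0]
  -> pairs=15 depth=3 groups=3 -> no
String 4 '[][][[]][][[][]][[[]][][][][]][]': depth seq [1 0 1 0 1 2 1 0 1 0 1 2 1 2 1 0 1 2 3 2 1 2 1 2 1 2 1 2 1 0 1 0]
  -> pairs=16 depth=3 groups=7 -> no
String 5 '[[]][][[][][]][][][][][[][]]': depth seq [1 2 1 0 1 0 1 2 1 2 1 2 1 0 1 0 1 0 1 0 1 0 1 2 1 2 1 0]
  -> pairs=14 depth=2 groups=8 -> no

Answer: yes no no no no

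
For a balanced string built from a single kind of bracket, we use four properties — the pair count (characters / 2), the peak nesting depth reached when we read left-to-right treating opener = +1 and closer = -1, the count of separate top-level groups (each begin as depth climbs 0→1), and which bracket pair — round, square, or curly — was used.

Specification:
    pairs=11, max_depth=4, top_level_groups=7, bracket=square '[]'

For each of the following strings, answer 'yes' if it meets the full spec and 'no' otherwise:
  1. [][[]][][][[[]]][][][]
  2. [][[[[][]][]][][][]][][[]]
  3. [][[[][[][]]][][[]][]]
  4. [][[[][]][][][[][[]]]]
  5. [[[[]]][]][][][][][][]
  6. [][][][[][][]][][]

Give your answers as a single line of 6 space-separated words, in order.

Answer: no no no no yes no

Derivation:
String 1 '[][[]][][][[[]]][][][]': depth seq [1 0 1 2 1 0 1 0 1 0 1 2 3 2 1 0 1 0 1 0 1 0]
  -> pairs=11 depth=3 groups=8 -> no
String 2 '[][[[[][]][]][][][]][][[]]': depth seq [1 0 1 2 3 4 3 4 3 2 3 2 1 2 1 2 1 2 1 0 1 0 1 2 1 0]
  -> pairs=13 depth=4 groups=4 -> no
String 3 '[][[[][[][]]][][[]][]]': depth seq [1 0 1 2 3 2 3 4 3 4 3 2 1 2 1 2 3 2 1 2 1 0]
  -> pairs=11 depth=4 groups=2 -> no
String 4 '[][[[][]][][][[][[]]]]': depth seq [1 0 1 2 3 2 3 2 1 2 1 2 1 2 3 2 3 4 3 2 1 0]
  -> pairs=11 depth=4 groups=2 -> no
String 5 '[[[[]]][]][][][][][][]': depth seq [1 2 3 4 3 2 1 2 1 0 1 0 1 0 1 0 1 0 1 0 1 0]
  -> pairs=11 depth=4 groups=7 -> yes
String 6 '[][][][[][][]][][]': depth seq [1 0 1 0 1 0 1 2 1 2 1 2 1 0 1 0 1 0]
  -> pairs=9 depth=2 groups=6 -> no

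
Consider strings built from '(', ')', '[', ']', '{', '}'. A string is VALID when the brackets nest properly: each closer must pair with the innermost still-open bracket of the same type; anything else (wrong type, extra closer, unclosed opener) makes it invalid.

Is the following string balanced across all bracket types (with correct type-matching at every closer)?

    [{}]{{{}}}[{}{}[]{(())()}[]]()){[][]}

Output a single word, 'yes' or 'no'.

pos 0: push '['; stack = [
pos 1: push '{'; stack = [{
pos 2: '}' matches '{'; pop; stack = [
pos 3: ']' matches '['; pop; stack = (empty)
pos 4: push '{'; stack = {
pos 5: push '{'; stack = {{
pos 6: push '{'; stack = {{{
pos 7: '}' matches '{'; pop; stack = {{
pos 8: '}' matches '{'; pop; stack = {
pos 9: '}' matches '{'; pop; stack = (empty)
pos 10: push '['; stack = [
pos 11: push '{'; stack = [{
pos 12: '}' matches '{'; pop; stack = [
pos 13: push '{'; stack = [{
pos 14: '}' matches '{'; pop; stack = [
pos 15: push '['; stack = [[
pos 16: ']' matches '['; pop; stack = [
pos 17: push '{'; stack = [{
pos 18: push '('; stack = [{(
pos 19: push '('; stack = [{((
pos 20: ')' matches '('; pop; stack = [{(
pos 21: ')' matches '('; pop; stack = [{
pos 22: push '('; stack = [{(
pos 23: ')' matches '('; pop; stack = [{
pos 24: '}' matches '{'; pop; stack = [
pos 25: push '['; stack = [[
pos 26: ']' matches '['; pop; stack = [
pos 27: ']' matches '['; pop; stack = (empty)
pos 28: push '('; stack = (
pos 29: ')' matches '('; pop; stack = (empty)
pos 30: saw closer ')' but stack is empty → INVALID
Verdict: unmatched closer ')' at position 30 → no

Answer: no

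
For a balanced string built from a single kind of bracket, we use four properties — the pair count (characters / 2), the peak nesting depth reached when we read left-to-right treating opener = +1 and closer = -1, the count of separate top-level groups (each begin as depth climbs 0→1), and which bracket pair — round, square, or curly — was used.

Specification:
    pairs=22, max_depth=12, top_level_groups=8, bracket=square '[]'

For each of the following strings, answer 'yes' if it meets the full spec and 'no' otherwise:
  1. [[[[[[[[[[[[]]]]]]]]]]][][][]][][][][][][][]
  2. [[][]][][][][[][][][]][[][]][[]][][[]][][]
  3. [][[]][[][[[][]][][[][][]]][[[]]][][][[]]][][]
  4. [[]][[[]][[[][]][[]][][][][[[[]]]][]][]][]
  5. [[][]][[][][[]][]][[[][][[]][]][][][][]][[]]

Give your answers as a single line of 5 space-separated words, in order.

Answer: yes no no no no

Derivation:
String 1 '[[[[[[[[[[[[]]]]]]]]]]][][][]][][][][][][][]': depth seq [1 2 3 4 5 6 7 8 9 10 11 12 11 10 9 8 7 6 5 4 3 2 1 2 1 2 1 2 1 0 1 0 1 0 1 0 1 0 1 0 1 0 1 0]
  -> pairs=22 depth=12 groups=8 -> yes
String 2 '[[][]][][][][[][][][]][[][]][[]][][[]][][]': depth seq [1 2 1 2 1 0 1 0 1 0 1 0 1 2 1 2 1 2 1 2 1 0 1 2 1 2 1 0 1 2 1 0 1 0 1 2 1 0 1 0 1 0]
  -> pairs=21 depth=2 groups=11 -> no
String 3 '[][[]][[][[[][]][][[][][]]][[[]]][][][[]]][][]': depth seq [1 0 1 2 1 0 1 2 1 2 3 4 3 4 3 2 3 2 3 4 3 4 3 4 3 2 1 2 3 4 3 2 1 2 1 2 1 2 3 2 1 0 1 0 1 0]
  -> pairs=23 depth=4 groups=5 -> no
String 4 '[[]][[[]][[[][]][[]][][][][[[[]]]][]][]][]': depth seq [1 2 1 0 1 2 3 2 1 2 3 4 3 4 3 2 3 4 3 2 3 2 3 2 3 2 3 4 5 6 5 4 3 2 3 2 1 2 1 0 1 0]
  -> pairs=21 depth=6 groups=3 -> no
String 5 '[[][]][[][][[]][]][[[][][[]][]][][][][]][[]]': depth seq [1 2 1 2 1 0 1 2 1 2 1 2 3 2 1 2 1 0 1 2 3 2 3 2 3 4 3 2 3 2 1 2 1 2 1 2 1 2 1 0 1 2 1 0]
  -> pairs=22 depth=4 groups=4 -> no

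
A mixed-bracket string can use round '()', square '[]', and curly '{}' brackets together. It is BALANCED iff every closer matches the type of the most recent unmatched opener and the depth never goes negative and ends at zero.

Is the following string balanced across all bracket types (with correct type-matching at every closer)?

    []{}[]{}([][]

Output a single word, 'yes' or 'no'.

pos 0: push '['; stack = [
pos 1: ']' matches '['; pop; stack = (empty)
pos 2: push '{'; stack = {
pos 3: '}' matches '{'; pop; stack = (empty)
pos 4: push '['; stack = [
pos 5: ']' matches '['; pop; stack = (empty)
pos 6: push '{'; stack = {
pos 7: '}' matches '{'; pop; stack = (empty)
pos 8: push '('; stack = (
pos 9: push '['; stack = ([
pos 10: ']' matches '['; pop; stack = (
pos 11: push '['; stack = ([
pos 12: ']' matches '['; pop; stack = (
end: stack still non-empty (() → INVALID
Verdict: unclosed openers at end: ( → no

Answer: no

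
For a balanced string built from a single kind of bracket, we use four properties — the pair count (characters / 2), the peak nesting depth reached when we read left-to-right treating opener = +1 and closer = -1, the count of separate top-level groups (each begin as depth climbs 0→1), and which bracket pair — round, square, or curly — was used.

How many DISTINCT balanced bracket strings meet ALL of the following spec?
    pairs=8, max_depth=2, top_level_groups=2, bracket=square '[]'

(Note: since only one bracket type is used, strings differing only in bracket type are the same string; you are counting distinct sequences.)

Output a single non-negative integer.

Answer: 7

Derivation:
Spec: pairs=8 depth=2 groups=2
Count(depth <= 2) = 7
Count(depth <= 1) = 0
Count(depth == 2) = 7 - 0 = 7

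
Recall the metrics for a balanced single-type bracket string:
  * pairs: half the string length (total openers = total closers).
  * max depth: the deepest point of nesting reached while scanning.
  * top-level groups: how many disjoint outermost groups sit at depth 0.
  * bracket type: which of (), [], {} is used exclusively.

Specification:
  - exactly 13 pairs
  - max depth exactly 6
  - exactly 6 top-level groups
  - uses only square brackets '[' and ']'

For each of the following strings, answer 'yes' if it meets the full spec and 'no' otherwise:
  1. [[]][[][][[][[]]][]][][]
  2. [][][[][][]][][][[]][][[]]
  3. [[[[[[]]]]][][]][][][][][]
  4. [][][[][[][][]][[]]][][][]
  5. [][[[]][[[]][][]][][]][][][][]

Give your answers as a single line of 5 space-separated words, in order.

String 1 '[[]][[][][[][[]]][]][][]': depth seq [1 2 1 0 1 2 1 2 1 2 3 2 3 4 3 2 1 2 1 0 1 0 1 0]
  -> pairs=12 depth=4 groups=4 -> no
String 2 '[][][[][][]][][][[]][][[]]': depth seq [1 0 1 0 1 2 1 2 1 2 1 0 1 0 1 0 1 2 1 0 1 0 1 2 1 0]
  -> pairs=13 depth=2 groups=8 -> no
String 3 '[[[[[[]]]]][][]][][][][][]': depth seq [1 2 3 4 5 6 5 4 3 2 1 2 1 2 1 0 1 0 1 0 1 0 1 0 1 0]
  -> pairs=13 depth=6 groups=6 -> yes
String 4 '[][][[][[][][]][[]]][][][]': depth seq [1 0 1 0 1 2 1 2 3 2 3 2 3 2 1 2 3 2 1 0 1 0 1 0 1 0]
  -> pairs=13 depth=3 groups=6 -> no
String 5 '[][[[]][[[]][][]][][]][][][][]': depth seq [1 0 1 2 3 2 1 2 3 4 3 2 3 2 3 2 1 2 1 2 1 0 1 0 1 0 1 0 1 0]
  -> pairs=15 depth=4 groups=6 -> no

Answer: no no yes no no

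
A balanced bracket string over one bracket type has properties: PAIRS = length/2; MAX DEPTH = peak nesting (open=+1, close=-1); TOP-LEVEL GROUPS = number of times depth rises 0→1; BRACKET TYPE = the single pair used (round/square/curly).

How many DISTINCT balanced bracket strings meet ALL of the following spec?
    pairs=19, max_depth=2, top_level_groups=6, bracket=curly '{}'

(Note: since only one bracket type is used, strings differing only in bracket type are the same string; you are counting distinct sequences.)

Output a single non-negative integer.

Spec: pairs=19 depth=2 groups=6
Count(depth <= 2) = 8568
Count(depth <= 1) = 0
Count(depth == 2) = 8568 - 0 = 8568

Answer: 8568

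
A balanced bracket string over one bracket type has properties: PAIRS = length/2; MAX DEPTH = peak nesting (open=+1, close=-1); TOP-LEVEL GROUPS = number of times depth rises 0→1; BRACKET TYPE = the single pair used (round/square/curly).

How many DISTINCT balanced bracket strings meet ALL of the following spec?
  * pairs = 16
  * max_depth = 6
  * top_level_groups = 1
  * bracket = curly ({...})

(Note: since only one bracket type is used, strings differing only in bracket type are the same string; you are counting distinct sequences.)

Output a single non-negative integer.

Answer: 2665884

Derivation:
Spec: pairs=16 depth=6 groups=1
Count(depth <= 6) = 5057369
Count(depth <= 5) = 2391485
Count(depth == 6) = 5057369 - 2391485 = 2665884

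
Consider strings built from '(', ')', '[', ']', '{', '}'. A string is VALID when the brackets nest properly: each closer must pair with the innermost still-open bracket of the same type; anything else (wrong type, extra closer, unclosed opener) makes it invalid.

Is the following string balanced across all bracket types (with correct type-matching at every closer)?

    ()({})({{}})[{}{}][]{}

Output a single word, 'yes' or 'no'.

Answer: yes

Derivation:
pos 0: push '('; stack = (
pos 1: ')' matches '('; pop; stack = (empty)
pos 2: push '('; stack = (
pos 3: push '{'; stack = ({
pos 4: '}' matches '{'; pop; stack = (
pos 5: ')' matches '('; pop; stack = (empty)
pos 6: push '('; stack = (
pos 7: push '{'; stack = ({
pos 8: push '{'; stack = ({{
pos 9: '}' matches '{'; pop; stack = ({
pos 10: '}' matches '{'; pop; stack = (
pos 11: ')' matches '('; pop; stack = (empty)
pos 12: push '['; stack = [
pos 13: push '{'; stack = [{
pos 14: '}' matches '{'; pop; stack = [
pos 15: push '{'; stack = [{
pos 16: '}' matches '{'; pop; stack = [
pos 17: ']' matches '['; pop; stack = (empty)
pos 18: push '['; stack = [
pos 19: ']' matches '['; pop; stack = (empty)
pos 20: push '{'; stack = {
pos 21: '}' matches '{'; pop; stack = (empty)
end: stack empty → VALID
Verdict: properly nested → yes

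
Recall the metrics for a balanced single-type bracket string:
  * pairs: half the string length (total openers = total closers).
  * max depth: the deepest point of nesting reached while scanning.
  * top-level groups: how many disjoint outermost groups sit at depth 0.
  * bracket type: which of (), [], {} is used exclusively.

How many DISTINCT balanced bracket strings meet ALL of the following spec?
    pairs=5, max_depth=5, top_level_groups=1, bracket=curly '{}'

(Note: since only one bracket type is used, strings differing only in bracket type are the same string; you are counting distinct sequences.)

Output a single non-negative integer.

Spec: pairs=5 depth=5 groups=1
Count(depth <= 5) = 14
Count(depth <= 4) = 13
Count(depth == 5) = 14 - 13 = 1

Answer: 1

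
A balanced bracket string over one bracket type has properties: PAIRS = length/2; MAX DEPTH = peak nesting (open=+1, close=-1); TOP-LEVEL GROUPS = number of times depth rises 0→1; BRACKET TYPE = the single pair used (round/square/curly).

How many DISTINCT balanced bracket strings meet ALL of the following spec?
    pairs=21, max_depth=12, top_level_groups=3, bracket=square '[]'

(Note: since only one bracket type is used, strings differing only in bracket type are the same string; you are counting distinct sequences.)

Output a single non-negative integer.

Spec: pairs=21 depth=12 groups=3
Count(depth <= 12) = 4791365394
Count(depth <= 11) = 4774054722
Count(depth == 12) = 4791365394 - 4774054722 = 17310672

Answer: 17310672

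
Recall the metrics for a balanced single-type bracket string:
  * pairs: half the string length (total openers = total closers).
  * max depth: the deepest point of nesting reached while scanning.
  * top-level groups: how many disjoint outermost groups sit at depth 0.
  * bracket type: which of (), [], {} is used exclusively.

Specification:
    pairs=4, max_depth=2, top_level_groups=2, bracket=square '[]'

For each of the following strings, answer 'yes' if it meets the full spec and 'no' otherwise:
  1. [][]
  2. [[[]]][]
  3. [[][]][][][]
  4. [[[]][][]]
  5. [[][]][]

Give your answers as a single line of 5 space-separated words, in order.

Answer: no no no no yes

Derivation:
String 1 '[][]': depth seq [1 0 1 0]
  -> pairs=2 depth=1 groups=2 -> no
String 2 '[[[]]][]': depth seq [1 2 3 2 1 0 1 0]
  -> pairs=4 depth=3 groups=2 -> no
String 3 '[[][]][][][]': depth seq [1 2 1 2 1 0 1 0 1 0 1 0]
  -> pairs=6 depth=2 groups=4 -> no
String 4 '[[[]][][]]': depth seq [1 2 3 2 1 2 1 2 1 0]
  -> pairs=5 depth=3 groups=1 -> no
String 5 '[[][]][]': depth seq [1 2 1 2 1 0 1 0]
  -> pairs=4 depth=2 groups=2 -> yes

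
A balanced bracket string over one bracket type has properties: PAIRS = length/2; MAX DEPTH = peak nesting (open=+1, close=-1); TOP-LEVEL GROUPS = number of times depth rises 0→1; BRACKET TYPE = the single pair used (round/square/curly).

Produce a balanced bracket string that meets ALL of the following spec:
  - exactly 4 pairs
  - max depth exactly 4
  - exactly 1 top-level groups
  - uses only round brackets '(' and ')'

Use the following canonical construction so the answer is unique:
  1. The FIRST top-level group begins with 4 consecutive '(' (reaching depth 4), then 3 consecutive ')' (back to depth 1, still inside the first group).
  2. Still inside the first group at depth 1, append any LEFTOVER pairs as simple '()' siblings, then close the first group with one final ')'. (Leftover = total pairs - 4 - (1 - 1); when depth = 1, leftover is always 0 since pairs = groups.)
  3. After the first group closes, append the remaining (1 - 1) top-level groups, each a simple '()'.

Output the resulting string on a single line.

Spec: pairs=4 depth=4 groups=1
Leftover pairs = 4 - 4 - (1-1) = 0
First group: deep chain of depth 4 + 0 sibling pairs
Remaining 0 groups: simple '()' each

Answer: (((())))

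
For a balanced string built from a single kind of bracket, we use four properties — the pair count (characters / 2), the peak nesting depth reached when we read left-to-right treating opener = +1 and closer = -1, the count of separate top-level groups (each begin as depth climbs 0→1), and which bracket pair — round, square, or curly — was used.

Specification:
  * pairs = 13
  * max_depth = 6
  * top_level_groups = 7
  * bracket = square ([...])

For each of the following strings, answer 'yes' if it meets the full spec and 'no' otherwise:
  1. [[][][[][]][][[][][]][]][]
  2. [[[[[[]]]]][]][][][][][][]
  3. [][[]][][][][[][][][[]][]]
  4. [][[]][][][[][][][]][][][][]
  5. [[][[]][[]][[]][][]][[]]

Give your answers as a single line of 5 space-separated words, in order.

String 1 '[[][][[][]][][[][][]][]][]': depth seq [1 2 1 2 1 2 3 2 3 2 1 2 1 2 3 2 3 2 3 2 1 2 1 0 1 0]
  -> pairs=13 depth=3 groups=2 -> no
String 2 '[[[[[[]]]]][]][][][][][][]': depth seq [1 2 3 4 5 6 5 4 3 2 1 2 1 0 1 0 1 0 1 0 1 0 1 0 1 0]
  -> pairs=13 depth=6 groups=7 -> yes
String 3 '[][[]][][][][[][][][[]][]]': depth seq [1 0 1 2 1 0 1 0 1 0 1 0 1 2 1 2 1 2 1 2 3 2 1 2 1 0]
  -> pairs=13 depth=3 groups=6 -> no
String 4 '[][[]][][][[][][][]][][][][]': depth seq [1 0 1 2 1 0 1 0 1 0 1 2 1 2 1 2 1 2 1 0 1 0 1 0 1 0 1 0]
  -> pairs=14 depth=2 groups=9 -> no
String 5 '[[][[]][[]][[]][][]][[]]': depth seq [1 2 1 2 3 2 1 2 3 2 1 2 3 2 1 2 1 2 1 0 1 2 1 0]
  -> pairs=12 depth=3 groups=2 -> no

Answer: no yes no no no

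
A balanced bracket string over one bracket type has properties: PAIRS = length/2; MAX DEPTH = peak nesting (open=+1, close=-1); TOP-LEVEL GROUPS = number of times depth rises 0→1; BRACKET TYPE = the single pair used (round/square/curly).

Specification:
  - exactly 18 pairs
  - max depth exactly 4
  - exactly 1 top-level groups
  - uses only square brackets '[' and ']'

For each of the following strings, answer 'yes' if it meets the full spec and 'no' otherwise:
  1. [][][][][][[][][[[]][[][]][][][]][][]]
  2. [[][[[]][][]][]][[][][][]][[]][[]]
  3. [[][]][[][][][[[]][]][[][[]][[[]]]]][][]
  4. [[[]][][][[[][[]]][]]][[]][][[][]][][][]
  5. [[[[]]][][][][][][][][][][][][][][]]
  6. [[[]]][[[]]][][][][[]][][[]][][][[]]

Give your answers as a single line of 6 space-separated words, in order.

String 1 '[][][][][][[][][[[]][[][]][][][]][][]]': depth seq [1 0 1 0 1 0 1 0 1 0 1 2 1 2 1 2 3 4 3 2 3 4 3 4 3 2 3 2 3 2 3 2 1 2 1 2 1 0]
  -> pairs=19 depth=4 groups=6 -> no
String 2 '[[][[[]][][]][]][[][][][]][[]][[]]': depth seq [1 2 1 2 3 4 3 2 3 2 3 2 1 2 1 0 1 2 1 2 1 2 1 2 1 0 1 2 1 0 1 2 1 0]
  -> pairs=17 depth=4 groups=4 -> no
String 3 '[[][]][[][][][[[]][]][[][[]][[[]]]]][][]': depth seq [1 2 1 2 1 0 1 2 1 2 1 2 1 2 3 4 3 2 3 2 1 2 3 2 3 4 3 2 3 4 5 4 3 2 1 0 1 0 1 0]
  -> pairs=20 depth=5 groups=4 -> no
String 4 '[[[]][][][[[][[]]][]]][[]][][[][]][][][]': depth seq [1 2 3 2 1 2 1 2 1 2 3 4 3 4 5 4 3 2 3 2 1 0 1 2 1 0 1 0 1 2 1 2 1 0 1 0 1 0 1 0]
  -> pairs=20 depth=5 groups=7 -> no
String 5 '[[[[]]][][][][][][][][][][][][][][]]': depth seq [1 2 3 4 3 2 1 2 1 2 1 2 1 2 1 2 1 2 1 2 1 2 1 2 1 2 1 2 1 2 1 2 1 2 1 0]
  -> pairs=18 depth=4 groups=1 -> yes
String 6 '[[[]]][[[]]][][][][[]][][[]][][][[]]': depth seq [1 2 3 2 1 0 1 2 3 2 1 0 1 0 1 0 1 0 1 2 1 0 1 0 1 2 1 0 1 0 1 0 1 2 1 0]
  -> pairs=18 depth=3 groups=11 -> no

Answer: no no no no yes no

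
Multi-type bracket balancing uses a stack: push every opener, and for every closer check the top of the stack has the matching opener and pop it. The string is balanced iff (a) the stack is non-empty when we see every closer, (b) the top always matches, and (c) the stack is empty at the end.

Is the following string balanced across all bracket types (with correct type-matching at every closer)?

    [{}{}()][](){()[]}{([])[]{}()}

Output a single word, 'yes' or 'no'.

pos 0: push '['; stack = [
pos 1: push '{'; stack = [{
pos 2: '}' matches '{'; pop; stack = [
pos 3: push '{'; stack = [{
pos 4: '}' matches '{'; pop; stack = [
pos 5: push '('; stack = [(
pos 6: ')' matches '('; pop; stack = [
pos 7: ']' matches '['; pop; stack = (empty)
pos 8: push '['; stack = [
pos 9: ']' matches '['; pop; stack = (empty)
pos 10: push '('; stack = (
pos 11: ')' matches '('; pop; stack = (empty)
pos 12: push '{'; stack = {
pos 13: push '('; stack = {(
pos 14: ')' matches '('; pop; stack = {
pos 15: push '['; stack = {[
pos 16: ']' matches '['; pop; stack = {
pos 17: '}' matches '{'; pop; stack = (empty)
pos 18: push '{'; stack = {
pos 19: push '('; stack = {(
pos 20: push '['; stack = {([
pos 21: ']' matches '['; pop; stack = {(
pos 22: ')' matches '('; pop; stack = {
pos 23: push '['; stack = {[
pos 24: ']' matches '['; pop; stack = {
pos 25: push '{'; stack = {{
pos 26: '}' matches '{'; pop; stack = {
pos 27: push '('; stack = {(
pos 28: ')' matches '('; pop; stack = {
pos 29: '}' matches '{'; pop; stack = (empty)
end: stack empty → VALID
Verdict: properly nested → yes

Answer: yes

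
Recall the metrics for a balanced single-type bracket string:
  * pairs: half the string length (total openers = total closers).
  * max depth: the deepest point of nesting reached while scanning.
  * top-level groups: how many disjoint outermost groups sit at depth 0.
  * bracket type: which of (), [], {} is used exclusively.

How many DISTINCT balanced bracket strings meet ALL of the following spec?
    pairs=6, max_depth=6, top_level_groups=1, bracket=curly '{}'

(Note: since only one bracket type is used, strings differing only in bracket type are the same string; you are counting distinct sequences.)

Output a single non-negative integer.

Answer: 1

Derivation:
Spec: pairs=6 depth=6 groups=1
Count(depth <= 6) = 42
Count(depth <= 5) = 41
Count(depth == 6) = 42 - 41 = 1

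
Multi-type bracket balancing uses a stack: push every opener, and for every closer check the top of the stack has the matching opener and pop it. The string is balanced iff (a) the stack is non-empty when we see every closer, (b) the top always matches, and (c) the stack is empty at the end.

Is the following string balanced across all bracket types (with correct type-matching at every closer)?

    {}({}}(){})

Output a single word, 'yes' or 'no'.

pos 0: push '{'; stack = {
pos 1: '}' matches '{'; pop; stack = (empty)
pos 2: push '('; stack = (
pos 3: push '{'; stack = ({
pos 4: '}' matches '{'; pop; stack = (
pos 5: saw closer '}' but top of stack is '(' (expected ')') → INVALID
Verdict: type mismatch at position 5: '}' closes '(' → no

Answer: no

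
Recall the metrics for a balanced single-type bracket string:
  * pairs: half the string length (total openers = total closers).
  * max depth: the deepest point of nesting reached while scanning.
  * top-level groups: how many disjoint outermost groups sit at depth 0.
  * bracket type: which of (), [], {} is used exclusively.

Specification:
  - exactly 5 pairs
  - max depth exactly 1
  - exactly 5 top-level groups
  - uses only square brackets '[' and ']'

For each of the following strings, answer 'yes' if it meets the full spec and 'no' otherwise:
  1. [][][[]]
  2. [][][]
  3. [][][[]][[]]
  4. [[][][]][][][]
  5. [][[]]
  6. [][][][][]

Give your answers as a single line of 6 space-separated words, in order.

String 1 '[][][[]]': depth seq [1 0 1 0 1 2 1 0]
  -> pairs=4 depth=2 groups=3 -> no
String 2 '[][][]': depth seq [1 0 1 0 1 0]
  -> pairs=3 depth=1 groups=3 -> no
String 3 '[][][[]][[]]': depth seq [1 0 1 0 1 2 1 0 1 2 1 0]
  -> pairs=6 depth=2 groups=4 -> no
String 4 '[[][][]][][][]': depth seq [1 2 1 2 1 2 1 0 1 0 1 0 1 0]
  -> pairs=7 depth=2 groups=4 -> no
String 5 '[][[]]': depth seq [1 0 1 2 1 0]
  -> pairs=3 depth=2 groups=2 -> no
String 6 '[][][][][]': depth seq [1 0 1 0 1 0 1 0 1 0]
  -> pairs=5 depth=1 groups=5 -> yes

Answer: no no no no no yes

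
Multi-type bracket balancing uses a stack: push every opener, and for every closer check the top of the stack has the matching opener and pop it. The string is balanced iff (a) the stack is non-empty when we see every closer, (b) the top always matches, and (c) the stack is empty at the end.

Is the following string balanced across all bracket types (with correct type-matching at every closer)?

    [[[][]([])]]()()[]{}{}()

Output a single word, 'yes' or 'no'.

pos 0: push '['; stack = [
pos 1: push '['; stack = [[
pos 2: push '['; stack = [[[
pos 3: ']' matches '['; pop; stack = [[
pos 4: push '['; stack = [[[
pos 5: ']' matches '['; pop; stack = [[
pos 6: push '('; stack = [[(
pos 7: push '['; stack = [[([
pos 8: ']' matches '['; pop; stack = [[(
pos 9: ')' matches '('; pop; stack = [[
pos 10: ']' matches '['; pop; stack = [
pos 11: ']' matches '['; pop; stack = (empty)
pos 12: push '('; stack = (
pos 13: ')' matches '('; pop; stack = (empty)
pos 14: push '('; stack = (
pos 15: ')' matches '('; pop; stack = (empty)
pos 16: push '['; stack = [
pos 17: ']' matches '['; pop; stack = (empty)
pos 18: push '{'; stack = {
pos 19: '}' matches '{'; pop; stack = (empty)
pos 20: push '{'; stack = {
pos 21: '}' matches '{'; pop; stack = (empty)
pos 22: push '('; stack = (
pos 23: ')' matches '('; pop; stack = (empty)
end: stack empty → VALID
Verdict: properly nested → yes

Answer: yes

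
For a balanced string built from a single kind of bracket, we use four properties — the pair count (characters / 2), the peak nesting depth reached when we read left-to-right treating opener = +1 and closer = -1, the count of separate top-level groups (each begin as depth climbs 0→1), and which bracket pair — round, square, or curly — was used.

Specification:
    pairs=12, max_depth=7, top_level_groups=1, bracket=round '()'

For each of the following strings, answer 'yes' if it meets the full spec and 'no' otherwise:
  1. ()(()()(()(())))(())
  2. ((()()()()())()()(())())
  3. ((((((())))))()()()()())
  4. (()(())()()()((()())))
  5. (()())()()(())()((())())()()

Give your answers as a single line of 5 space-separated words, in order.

Answer: no no yes no no

Derivation:
String 1 '()(()()(()(())))(())': depth seq [1 0 1 2 1 2 1 2 3 2 3 4 3 2 1 0 1 2 1 0]
  -> pairs=10 depth=4 groups=3 -> no
String 2 '((()()()()())()()(())())': depth seq [1 2 3 2 3 2 3 2 3 2 3 2 1 2 1 2 1 2 3 2 1 2 1 0]
  -> pairs=12 depth=3 groups=1 -> no
String 3 '((((((())))))()()()()())': depth seq [1 2 3 4 5 6 7 6 5 4 3 2 1 2 1 2 1 2 1 2 1 2 1 0]
  -> pairs=12 depth=7 groups=1 -> yes
String 4 '(()(())()()()((()())))': depth seq [1 2 1 2 3 2 1 2 1 2 1 2 1 2 3 4 3 4 3 2 1 0]
  -> pairs=11 depth=4 groups=1 -> no
String 5 '(()())()()(())()((())())()()': depth seq [1 2 1 2 1 0 1 0 1 0 1 2 1 0 1 0 1 2 3 2 1 2 1 0 1 0 1 0]
  -> pairs=14 depth=3 groups=8 -> no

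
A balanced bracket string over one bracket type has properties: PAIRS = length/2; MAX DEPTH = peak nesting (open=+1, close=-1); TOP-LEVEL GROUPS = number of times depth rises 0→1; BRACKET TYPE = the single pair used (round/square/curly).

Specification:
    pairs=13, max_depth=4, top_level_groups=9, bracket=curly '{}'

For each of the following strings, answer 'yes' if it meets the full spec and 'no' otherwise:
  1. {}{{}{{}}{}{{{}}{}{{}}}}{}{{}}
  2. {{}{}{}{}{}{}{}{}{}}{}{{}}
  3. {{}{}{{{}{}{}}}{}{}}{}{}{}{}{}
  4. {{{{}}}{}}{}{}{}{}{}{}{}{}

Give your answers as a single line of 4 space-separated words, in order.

Answer: no no no yes

Derivation:
String 1 '{}{{}{{}}{}{{{}}{}{{}}}}{}{{}}': depth seq [1 0 1 2 1 2 3 2 1 2 1 2 3 4 3 2 3 2 3 4 3 2 1 0 1 0 1 2 1 0]
  -> pairs=15 depth=4 groups=4 -> no
String 2 '{{}{}{}{}{}{}{}{}{}}{}{{}}': depth seq [1 2 1 2 1 2 1 2 1 2 1 2 1 2 1 2 1 2 1 0 1 0 1 2 1 0]
  -> pairs=13 depth=2 groups=3 -> no
String 3 '{{}{}{{{}{}{}}}{}{}}{}{}{}{}{}': depth seq [1 2 1 2 1 2 3 4 3 4 3 4 3 2 1 2 1 2 1 0 1 0 1 0 1 0 1 0 1 0]
  -> pairs=15 depth=4 groups=6 -> no
String 4 '{{{{}}}{}}{}{}{}{}{}{}{}{}': depth seq [1 2 3 4 3 2 1 2 1 0 1 0 1 0 1 0 1 0 1 0 1 0 1 0 1 0]
  -> pairs=13 depth=4 groups=9 -> yes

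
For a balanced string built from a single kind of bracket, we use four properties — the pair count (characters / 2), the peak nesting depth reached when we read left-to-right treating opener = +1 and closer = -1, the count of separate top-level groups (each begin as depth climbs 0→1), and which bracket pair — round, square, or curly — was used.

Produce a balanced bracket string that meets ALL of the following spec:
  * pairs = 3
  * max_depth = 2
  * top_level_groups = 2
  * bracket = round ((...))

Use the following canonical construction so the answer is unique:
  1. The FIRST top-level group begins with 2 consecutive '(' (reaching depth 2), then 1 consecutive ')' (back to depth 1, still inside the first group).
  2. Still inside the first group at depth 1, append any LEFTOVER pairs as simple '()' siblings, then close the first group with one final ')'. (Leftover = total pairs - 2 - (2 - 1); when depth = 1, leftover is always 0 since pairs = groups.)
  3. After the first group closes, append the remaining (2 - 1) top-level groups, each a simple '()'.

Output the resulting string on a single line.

Answer: (())()

Derivation:
Spec: pairs=3 depth=2 groups=2
Leftover pairs = 3 - 2 - (2-1) = 0
First group: deep chain of depth 2 + 0 sibling pairs
Remaining 1 groups: simple '()' each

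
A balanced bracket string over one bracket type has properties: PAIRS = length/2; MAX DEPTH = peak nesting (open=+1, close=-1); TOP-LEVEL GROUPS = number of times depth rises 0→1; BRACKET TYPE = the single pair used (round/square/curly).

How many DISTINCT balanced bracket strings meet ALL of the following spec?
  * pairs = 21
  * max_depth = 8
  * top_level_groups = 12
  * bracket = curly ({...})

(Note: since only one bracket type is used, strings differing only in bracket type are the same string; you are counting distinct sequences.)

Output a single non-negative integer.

Spec: pairs=21 depth=8 groups=12
Count(depth <= 8) = 5722536
Count(depth <= 7) = 5718672
Count(depth == 8) = 5722536 - 5718672 = 3864

Answer: 3864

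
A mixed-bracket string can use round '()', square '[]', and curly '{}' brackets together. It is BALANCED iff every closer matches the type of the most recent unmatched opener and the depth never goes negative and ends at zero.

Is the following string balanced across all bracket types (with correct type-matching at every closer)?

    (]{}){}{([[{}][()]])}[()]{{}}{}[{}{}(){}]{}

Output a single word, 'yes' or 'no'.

pos 0: push '('; stack = (
pos 1: saw closer ']' but top of stack is '(' (expected ')') → INVALID
Verdict: type mismatch at position 1: ']' closes '(' → no

Answer: no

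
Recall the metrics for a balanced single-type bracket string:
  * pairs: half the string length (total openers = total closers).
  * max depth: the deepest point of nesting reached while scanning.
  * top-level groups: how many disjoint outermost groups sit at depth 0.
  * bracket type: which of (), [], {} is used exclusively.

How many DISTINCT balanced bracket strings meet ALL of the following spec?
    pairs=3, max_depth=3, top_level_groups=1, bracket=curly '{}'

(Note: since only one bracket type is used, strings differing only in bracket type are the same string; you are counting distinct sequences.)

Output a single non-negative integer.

Answer: 1

Derivation:
Spec: pairs=3 depth=3 groups=1
Count(depth <= 3) = 2
Count(depth <= 2) = 1
Count(depth == 3) = 2 - 1 = 1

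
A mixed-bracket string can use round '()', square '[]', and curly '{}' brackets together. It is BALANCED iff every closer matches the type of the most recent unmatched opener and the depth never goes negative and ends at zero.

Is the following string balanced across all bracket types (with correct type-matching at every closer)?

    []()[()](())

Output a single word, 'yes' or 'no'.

pos 0: push '['; stack = [
pos 1: ']' matches '['; pop; stack = (empty)
pos 2: push '('; stack = (
pos 3: ')' matches '('; pop; stack = (empty)
pos 4: push '['; stack = [
pos 5: push '('; stack = [(
pos 6: ')' matches '('; pop; stack = [
pos 7: ']' matches '['; pop; stack = (empty)
pos 8: push '('; stack = (
pos 9: push '('; stack = ((
pos 10: ')' matches '('; pop; stack = (
pos 11: ')' matches '('; pop; stack = (empty)
end: stack empty → VALID
Verdict: properly nested → yes

Answer: yes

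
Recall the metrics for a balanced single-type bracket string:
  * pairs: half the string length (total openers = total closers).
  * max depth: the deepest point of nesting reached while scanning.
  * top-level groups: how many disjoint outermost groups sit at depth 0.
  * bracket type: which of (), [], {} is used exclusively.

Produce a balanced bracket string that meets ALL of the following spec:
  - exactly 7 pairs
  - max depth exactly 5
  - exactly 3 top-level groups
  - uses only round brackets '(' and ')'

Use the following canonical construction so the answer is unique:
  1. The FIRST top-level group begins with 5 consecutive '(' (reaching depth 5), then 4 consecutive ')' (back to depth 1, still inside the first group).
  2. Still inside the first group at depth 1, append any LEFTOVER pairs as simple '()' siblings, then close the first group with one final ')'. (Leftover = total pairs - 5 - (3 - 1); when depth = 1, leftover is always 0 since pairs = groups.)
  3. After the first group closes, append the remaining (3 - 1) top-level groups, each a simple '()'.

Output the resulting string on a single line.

Answer: ((((()))))()()

Derivation:
Spec: pairs=7 depth=5 groups=3
Leftover pairs = 7 - 5 - (3-1) = 0
First group: deep chain of depth 5 + 0 sibling pairs
Remaining 2 groups: simple '()' each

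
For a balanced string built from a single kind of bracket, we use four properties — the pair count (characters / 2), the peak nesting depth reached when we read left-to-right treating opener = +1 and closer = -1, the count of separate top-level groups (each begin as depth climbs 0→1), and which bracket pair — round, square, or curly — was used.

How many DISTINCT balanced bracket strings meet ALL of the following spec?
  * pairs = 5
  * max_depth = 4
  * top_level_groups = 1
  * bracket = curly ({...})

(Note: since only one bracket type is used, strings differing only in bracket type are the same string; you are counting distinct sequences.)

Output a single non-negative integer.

Spec: pairs=5 depth=4 groups=1
Count(depth <= 4) = 13
Count(depth <= 3) = 8
Count(depth == 4) = 13 - 8 = 5

Answer: 5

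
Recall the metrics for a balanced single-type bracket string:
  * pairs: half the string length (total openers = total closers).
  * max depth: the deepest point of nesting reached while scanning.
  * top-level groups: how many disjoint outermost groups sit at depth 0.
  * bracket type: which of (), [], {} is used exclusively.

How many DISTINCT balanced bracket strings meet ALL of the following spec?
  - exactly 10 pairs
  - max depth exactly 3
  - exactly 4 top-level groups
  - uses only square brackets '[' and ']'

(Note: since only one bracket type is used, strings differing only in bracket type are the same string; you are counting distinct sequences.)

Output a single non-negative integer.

Spec: pairs=10 depth=3 groups=4
Count(depth <= 3) = 968
Count(depth <= 2) = 84
Count(depth == 3) = 968 - 84 = 884

Answer: 884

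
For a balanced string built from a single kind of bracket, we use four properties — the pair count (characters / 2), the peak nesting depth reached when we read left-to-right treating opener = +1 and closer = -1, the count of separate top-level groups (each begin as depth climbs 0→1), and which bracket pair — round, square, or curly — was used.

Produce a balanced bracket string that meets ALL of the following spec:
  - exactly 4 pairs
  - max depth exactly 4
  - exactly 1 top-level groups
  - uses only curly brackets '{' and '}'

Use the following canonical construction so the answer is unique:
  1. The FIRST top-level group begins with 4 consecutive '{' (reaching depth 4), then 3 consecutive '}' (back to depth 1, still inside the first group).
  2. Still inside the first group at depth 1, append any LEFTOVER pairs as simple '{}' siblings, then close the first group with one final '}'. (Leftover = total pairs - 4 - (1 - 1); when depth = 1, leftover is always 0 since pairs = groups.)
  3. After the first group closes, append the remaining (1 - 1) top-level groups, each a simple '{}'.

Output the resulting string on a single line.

Spec: pairs=4 depth=4 groups=1
Leftover pairs = 4 - 4 - (1-1) = 0
First group: deep chain of depth 4 + 0 sibling pairs
Remaining 0 groups: simple '{}' each

Answer: {{{{}}}}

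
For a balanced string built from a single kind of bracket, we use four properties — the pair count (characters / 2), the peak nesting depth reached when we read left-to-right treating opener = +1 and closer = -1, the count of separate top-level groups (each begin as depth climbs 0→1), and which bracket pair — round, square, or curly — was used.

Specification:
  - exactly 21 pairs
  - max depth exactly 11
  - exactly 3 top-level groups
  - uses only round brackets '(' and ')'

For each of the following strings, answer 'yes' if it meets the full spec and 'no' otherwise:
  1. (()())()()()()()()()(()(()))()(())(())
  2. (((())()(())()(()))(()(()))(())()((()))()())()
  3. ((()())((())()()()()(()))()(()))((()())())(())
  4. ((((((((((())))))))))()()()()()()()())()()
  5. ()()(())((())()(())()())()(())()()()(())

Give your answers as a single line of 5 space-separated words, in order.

String 1 '(()())()()()()()()()(()(()))()(())(())': depth seq [1 2 1 2 1 0 1 0 1 0 1 0 1 0 1 0 1 0 1 0 1 2 1 2 3 2 1 0 1 0 1 2 1 0 1 2 1 0]
  -> pairs=19 depth=3 groups=12 -> no
String 2 '(((())()(())()(()))(()(()))(())()((()))()())()': depth seq [1 2 3 4 3 2 3 2 3 4 3 2 3 2 3 4 3 2 1 2 3 2 3 4 3 2 1 2 3 2 1 2 1 2 3 4 3 2 1 2 1 2 1 0 1 0]
  -> pairs=23 depth=4 groups=2 -> no
String 3 '((()())((())()()()()(()))()(()))((()())())(())': depth seq [1 2 3 2 3 2 1 2 3 4 3 2 3 2 3 2 3 2 3 2 3 4 3 2 1 2 1 2 3 2 1 0 1 2 3 2 3 2 1 2 1 0 1 2 1 0]
  -> pairs=23 depth=4 groups=3 -> no
String 4 '((((((((((())))))))))()()()()()()()())()()': depth seq [1 2 3 4 5 6 7 8 9 10 11 10 9 8 7 6 5 4 3 2 1 2 1 2 1 2 1 2 1 2 1 2 1 2 1 2 1 0 1 0 1 0]
  -> pairs=21 depth=11 groups=3 -> yes
String 5 '()()(())((())()(())()())()(())()()()(())': depth seq [1 0 1 0 1 2 1 0 1 2 3 2 1 2 1 2 3 2 1 2 1 2 1 0 1 0 1 2 1 0 1 0 1 0 1 0 1 2 1 0]
  -> pairs=20 depth=3 groups=10 -> no

Answer: no no no yes no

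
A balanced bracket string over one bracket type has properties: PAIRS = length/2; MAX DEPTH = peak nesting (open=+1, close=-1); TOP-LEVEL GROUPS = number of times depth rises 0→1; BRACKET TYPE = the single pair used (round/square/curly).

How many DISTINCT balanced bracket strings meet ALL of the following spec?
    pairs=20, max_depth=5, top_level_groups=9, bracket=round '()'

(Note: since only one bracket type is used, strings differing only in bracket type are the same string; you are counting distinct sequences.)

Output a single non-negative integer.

Answer: 5793255

Derivation:
Spec: pairs=20 depth=5 groups=9
Count(depth <= 5) = 21557736
Count(depth <= 4) = 15764481
Count(depth == 5) = 21557736 - 15764481 = 5793255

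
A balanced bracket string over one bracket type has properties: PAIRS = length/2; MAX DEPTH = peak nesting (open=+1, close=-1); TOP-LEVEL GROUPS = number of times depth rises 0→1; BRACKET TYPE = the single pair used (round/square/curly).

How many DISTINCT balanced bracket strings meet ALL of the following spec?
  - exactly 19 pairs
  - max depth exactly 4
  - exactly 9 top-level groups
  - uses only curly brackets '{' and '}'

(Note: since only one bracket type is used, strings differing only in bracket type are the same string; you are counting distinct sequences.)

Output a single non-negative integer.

Spec: pairs=19 depth=4 groups=9
Count(depth <= 4) = 4420773
Count(depth <= 3) = 1854882
Count(depth == 4) = 4420773 - 1854882 = 2565891

Answer: 2565891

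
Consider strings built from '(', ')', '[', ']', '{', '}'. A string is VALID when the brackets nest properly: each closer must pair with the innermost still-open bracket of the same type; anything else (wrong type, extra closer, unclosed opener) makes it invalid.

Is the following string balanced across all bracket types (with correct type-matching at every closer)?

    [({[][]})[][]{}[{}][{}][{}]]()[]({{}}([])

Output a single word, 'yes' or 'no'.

pos 0: push '['; stack = [
pos 1: push '('; stack = [(
pos 2: push '{'; stack = [({
pos 3: push '['; stack = [({[
pos 4: ']' matches '['; pop; stack = [({
pos 5: push '['; stack = [({[
pos 6: ']' matches '['; pop; stack = [({
pos 7: '}' matches '{'; pop; stack = [(
pos 8: ')' matches '('; pop; stack = [
pos 9: push '['; stack = [[
pos 10: ']' matches '['; pop; stack = [
pos 11: push '['; stack = [[
pos 12: ']' matches '['; pop; stack = [
pos 13: push '{'; stack = [{
pos 14: '}' matches '{'; pop; stack = [
pos 15: push '['; stack = [[
pos 16: push '{'; stack = [[{
pos 17: '}' matches '{'; pop; stack = [[
pos 18: ']' matches '['; pop; stack = [
pos 19: push '['; stack = [[
pos 20: push '{'; stack = [[{
pos 21: '}' matches '{'; pop; stack = [[
pos 22: ']' matches '['; pop; stack = [
pos 23: push '['; stack = [[
pos 24: push '{'; stack = [[{
pos 25: '}' matches '{'; pop; stack = [[
pos 26: ']' matches '['; pop; stack = [
pos 27: ']' matches '['; pop; stack = (empty)
pos 28: push '('; stack = (
pos 29: ')' matches '('; pop; stack = (empty)
pos 30: push '['; stack = [
pos 31: ']' matches '['; pop; stack = (empty)
pos 32: push '('; stack = (
pos 33: push '{'; stack = ({
pos 34: push '{'; stack = ({{
pos 35: '}' matches '{'; pop; stack = ({
pos 36: '}' matches '{'; pop; stack = (
pos 37: push '('; stack = ((
pos 38: push '['; stack = (([
pos 39: ']' matches '['; pop; stack = ((
pos 40: ')' matches '('; pop; stack = (
end: stack still non-empty (() → INVALID
Verdict: unclosed openers at end: ( → no

Answer: no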